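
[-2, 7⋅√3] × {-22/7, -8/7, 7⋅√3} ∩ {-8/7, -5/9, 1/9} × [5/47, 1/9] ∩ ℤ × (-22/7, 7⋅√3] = ∅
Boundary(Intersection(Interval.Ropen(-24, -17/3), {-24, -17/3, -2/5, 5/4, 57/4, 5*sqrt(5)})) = {-24}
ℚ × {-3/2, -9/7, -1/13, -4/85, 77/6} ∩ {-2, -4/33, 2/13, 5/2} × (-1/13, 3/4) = {-2, -4/33, 2/13, 5/2} × {-4/85}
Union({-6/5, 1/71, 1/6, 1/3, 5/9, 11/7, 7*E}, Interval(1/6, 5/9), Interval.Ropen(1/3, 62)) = Union({-6/5, 1/71}, Interval.Ropen(1/6, 62))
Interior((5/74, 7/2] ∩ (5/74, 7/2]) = (5/74, 7/2)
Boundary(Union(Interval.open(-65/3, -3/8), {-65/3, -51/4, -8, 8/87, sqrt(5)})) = {-65/3, -3/8, 8/87, sqrt(5)}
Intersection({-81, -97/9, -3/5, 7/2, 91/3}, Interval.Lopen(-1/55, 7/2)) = {7/2}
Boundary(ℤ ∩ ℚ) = ℤ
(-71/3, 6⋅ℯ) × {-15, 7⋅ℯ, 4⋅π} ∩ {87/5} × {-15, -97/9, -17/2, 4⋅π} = ∅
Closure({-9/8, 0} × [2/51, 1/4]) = {-9/8, 0} × [2/51, 1/4]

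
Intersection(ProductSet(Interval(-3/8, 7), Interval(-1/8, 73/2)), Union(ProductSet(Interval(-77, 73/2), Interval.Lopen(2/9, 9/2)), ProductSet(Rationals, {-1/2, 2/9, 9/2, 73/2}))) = Union(ProductSet(Intersection(Interval(-3/8, 7), Rationals), {2/9, 9/2, 73/2}), ProductSet(Interval(-3/8, 7), Interval.Lopen(2/9, 9/2)))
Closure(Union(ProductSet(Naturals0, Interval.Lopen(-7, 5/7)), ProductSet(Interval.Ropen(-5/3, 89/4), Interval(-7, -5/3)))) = Union(ProductSet(Interval(-5/3, 89/4), Interval(-7, -5/3)), ProductSet(Naturals0, Interval(-7, 5/7)))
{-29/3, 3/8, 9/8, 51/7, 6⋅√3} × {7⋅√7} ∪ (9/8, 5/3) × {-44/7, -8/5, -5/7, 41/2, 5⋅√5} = ((9/8, 5/3) × {-44/7, -8/5, -5/7, 41/2, 5⋅√5}) ∪ ({-29/3, 3/8, 9/8, 51/7, 6⋅√3} × {7⋅√7})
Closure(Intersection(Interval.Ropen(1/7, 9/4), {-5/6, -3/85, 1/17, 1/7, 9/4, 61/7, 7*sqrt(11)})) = {1/7}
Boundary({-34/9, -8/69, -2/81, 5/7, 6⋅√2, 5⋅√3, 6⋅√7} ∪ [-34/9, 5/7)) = {-34/9, 5/7, 6⋅√2, 5⋅√3, 6⋅√7}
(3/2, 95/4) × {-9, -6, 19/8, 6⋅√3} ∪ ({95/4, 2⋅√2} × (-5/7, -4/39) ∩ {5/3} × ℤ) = (3/2, 95/4) × {-9, -6, 19/8, 6⋅√3}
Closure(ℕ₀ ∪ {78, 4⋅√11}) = ℕ₀ ∪ {4⋅√11}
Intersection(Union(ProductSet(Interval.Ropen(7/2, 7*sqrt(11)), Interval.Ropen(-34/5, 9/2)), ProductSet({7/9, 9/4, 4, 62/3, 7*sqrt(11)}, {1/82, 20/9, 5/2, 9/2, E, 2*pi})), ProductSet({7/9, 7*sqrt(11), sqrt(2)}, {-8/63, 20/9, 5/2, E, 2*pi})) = ProductSet({7/9, 7*sqrt(11)}, {20/9, 5/2, E, 2*pi})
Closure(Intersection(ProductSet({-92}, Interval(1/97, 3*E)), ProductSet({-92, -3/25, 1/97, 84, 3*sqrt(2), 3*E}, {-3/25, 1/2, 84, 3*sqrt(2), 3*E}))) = ProductSet({-92}, {1/2, 3*sqrt(2), 3*E})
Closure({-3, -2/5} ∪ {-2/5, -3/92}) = {-3, -2/5, -3/92}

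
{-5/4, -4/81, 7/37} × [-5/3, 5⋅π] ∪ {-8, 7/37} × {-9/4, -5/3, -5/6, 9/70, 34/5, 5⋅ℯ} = ({-5/4, -4/81, 7/37} × [-5/3, 5⋅π]) ∪ ({-8, 7/37} × {-9/4, -5/3, -5/6, 9/70, 34/5, 5⋅ℯ})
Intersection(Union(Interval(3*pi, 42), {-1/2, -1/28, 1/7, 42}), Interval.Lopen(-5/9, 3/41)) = {-1/2, -1/28}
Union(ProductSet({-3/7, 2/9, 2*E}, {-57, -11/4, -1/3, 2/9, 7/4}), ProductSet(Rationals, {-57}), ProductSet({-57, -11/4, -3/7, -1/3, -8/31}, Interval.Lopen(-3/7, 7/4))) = Union(ProductSet({-3/7, 2/9, 2*E}, {-57, -11/4, -1/3, 2/9, 7/4}), ProductSet({-57, -11/4, -3/7, -1/3, -8/31}, Interval.Lopen(-3/7, 7/4)), ProductSet(Rationals, {-57}))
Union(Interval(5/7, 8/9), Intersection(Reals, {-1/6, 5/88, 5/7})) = Union({-1/6, 5/88}, Interval(5/7, 8/9))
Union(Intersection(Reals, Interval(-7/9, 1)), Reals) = Interval(-oo, oo)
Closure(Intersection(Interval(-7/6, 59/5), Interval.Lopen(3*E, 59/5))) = Interval(3*E, 59/5)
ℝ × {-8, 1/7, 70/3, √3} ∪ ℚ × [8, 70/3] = (ℚ × [8, 70/3]) ∪ (ℝ × {-8, 1/7, 70/3, √3})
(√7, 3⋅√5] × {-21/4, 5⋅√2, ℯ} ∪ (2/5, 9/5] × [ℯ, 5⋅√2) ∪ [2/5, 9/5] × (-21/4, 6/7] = ([2/5, 9/5] × (-21/4, 6/7]) ∪ ((2/5, 9/5] × [ℯ, 5⋅√2)) ∪ ((√7, 3⋅√5] × {-21/4, 5⋅√2, ℯ})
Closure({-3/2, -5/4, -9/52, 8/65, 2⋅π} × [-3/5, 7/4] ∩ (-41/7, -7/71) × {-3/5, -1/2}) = {-3/2, -5/4, -9/52} × {-3/5, -1/2}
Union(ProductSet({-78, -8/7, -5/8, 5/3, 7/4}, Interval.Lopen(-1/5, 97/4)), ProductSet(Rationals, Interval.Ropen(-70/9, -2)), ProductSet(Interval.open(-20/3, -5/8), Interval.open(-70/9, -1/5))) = Union(ProductSet({-78, -8/7, -5/8, 5/3, 7/4}, Interval.Lopen(-1/5, 97/4)), ProductSet(Interval.open(-20/3, -5/8), Interval.open(-70/9, -1/5)), ProductSet(Rationals, Interval.Ropen(-70/9, -2)))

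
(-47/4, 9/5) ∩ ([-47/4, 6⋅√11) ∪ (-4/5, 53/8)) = (-47/4, 9/5)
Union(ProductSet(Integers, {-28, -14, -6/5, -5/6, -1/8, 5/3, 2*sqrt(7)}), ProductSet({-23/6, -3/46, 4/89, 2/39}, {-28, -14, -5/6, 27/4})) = Union(ProductSet({-23/6, -3/46, 4/89, 2/39}, {-28, -14, -5/6, 27/4}), ProductSet(Integers, {-28, -14, -6/5, -5/6, -1/8, 5/3, 2*sqrt(7)}))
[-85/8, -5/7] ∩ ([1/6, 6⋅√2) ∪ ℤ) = {-10, -9, …, -1}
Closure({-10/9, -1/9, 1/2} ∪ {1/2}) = {-10/9, -1/9, 1/2}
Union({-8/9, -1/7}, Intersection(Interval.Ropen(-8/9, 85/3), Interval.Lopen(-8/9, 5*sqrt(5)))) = Interval(-8/9, 5*sqrt(5))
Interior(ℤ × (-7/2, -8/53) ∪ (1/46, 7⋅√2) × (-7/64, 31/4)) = (1/46, 7⋅√2) × (-7/64, 31/4)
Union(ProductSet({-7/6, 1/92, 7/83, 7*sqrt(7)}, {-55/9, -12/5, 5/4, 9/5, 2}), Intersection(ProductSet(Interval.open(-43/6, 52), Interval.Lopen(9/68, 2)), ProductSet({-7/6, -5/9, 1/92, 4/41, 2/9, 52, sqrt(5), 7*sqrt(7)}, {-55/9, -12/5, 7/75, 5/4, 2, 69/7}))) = Union(ProductSet({-7/6, 1/92, 7/83, 7*sqrt(7)}, {-55/9, -12/5, 5/4, 9/5, 2}), ProductSet({-7/6, -5/9, 1/92, 4/41, 2/9, sqrt(5), 7*sqrt(7)}, {5/4, 2}))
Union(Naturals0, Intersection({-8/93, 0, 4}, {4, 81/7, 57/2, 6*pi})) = Naturals0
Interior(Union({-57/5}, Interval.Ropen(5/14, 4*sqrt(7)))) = Interval.open(5/14, 4*sqrt(7))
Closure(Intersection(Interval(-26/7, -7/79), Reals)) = Interval(-26/7, -7/79)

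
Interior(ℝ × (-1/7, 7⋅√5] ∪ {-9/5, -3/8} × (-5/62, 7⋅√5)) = ℝ × (-1/7, 7⋅√5)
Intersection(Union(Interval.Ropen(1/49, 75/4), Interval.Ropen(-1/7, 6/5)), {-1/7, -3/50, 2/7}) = {-1/7, -3/50, 2/7}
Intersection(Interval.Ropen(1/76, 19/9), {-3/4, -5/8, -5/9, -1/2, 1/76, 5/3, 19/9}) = {1/76, 5/3}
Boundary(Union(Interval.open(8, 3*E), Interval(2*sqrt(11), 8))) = {2*sqrt(11), 3*E}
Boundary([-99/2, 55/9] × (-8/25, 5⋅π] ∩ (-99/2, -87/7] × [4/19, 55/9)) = ({-99/2, -87/7} × [4/19, 55/9]) ∪ ([-99/2, -87/7] × {4/19, 55/9})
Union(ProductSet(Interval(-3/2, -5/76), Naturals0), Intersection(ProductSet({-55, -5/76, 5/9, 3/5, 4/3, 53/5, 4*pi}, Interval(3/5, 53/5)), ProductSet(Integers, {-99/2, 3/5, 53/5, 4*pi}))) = Union(ProductSet({-55}, {3/5, 53/5}), ProductSet(Interval(-3/2, -5/76), Naturals0))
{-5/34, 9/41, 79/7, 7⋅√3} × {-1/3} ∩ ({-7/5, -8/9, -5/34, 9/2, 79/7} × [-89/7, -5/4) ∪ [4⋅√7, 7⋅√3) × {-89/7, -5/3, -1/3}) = {79/7} × {-1/3}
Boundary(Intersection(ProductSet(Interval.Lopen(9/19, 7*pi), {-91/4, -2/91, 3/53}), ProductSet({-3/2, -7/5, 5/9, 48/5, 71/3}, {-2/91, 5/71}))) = ProductSet({5/9, 48/5}, {-2/91})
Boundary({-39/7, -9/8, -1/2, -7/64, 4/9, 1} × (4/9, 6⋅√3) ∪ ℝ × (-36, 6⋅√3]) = ℝ × {-36, 6⋅√3}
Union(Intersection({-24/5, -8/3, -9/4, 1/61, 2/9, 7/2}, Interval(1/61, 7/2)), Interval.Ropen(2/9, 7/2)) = Union({1/61}, Interval(2/9, 7/2))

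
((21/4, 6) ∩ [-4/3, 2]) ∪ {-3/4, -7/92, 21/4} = {-3/4, -7/92, 21/4}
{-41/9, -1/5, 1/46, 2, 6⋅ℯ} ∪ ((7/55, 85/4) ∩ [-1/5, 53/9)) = {-41/9, -1/5, 1/46, 6⋅ℯ} ∪ (7/55, 53/9)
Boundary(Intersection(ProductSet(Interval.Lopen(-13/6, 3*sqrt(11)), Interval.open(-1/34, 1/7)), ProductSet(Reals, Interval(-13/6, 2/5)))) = Union(ProductSet({-13/6, 3*sqrt(11)}, Interval(-1/34, 1/7)), ProductSet(Interval(-13/6, 3*sqrt(11)), {-1/34, 1/7}))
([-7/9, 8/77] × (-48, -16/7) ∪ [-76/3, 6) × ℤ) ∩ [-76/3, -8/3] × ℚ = [-76/3, -8/3] × ℤ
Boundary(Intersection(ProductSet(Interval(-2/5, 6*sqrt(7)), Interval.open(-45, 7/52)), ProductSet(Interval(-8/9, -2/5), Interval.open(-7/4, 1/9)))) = ProductSet({-2/5}, Interval(-7/4, 1/9))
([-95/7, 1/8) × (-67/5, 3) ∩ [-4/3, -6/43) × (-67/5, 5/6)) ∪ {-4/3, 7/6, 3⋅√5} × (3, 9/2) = ([-4/3, -6/43) × (-67/5, 5/6)) ∪ ({-4/3, 7/6, 3⋅√5} × (3, 9/2))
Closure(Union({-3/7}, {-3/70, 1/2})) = {-3/7, -3/70, 1/2}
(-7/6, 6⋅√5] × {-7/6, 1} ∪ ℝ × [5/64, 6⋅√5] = (ℝ × [5/64, 6⋅√5]) ∪ ((-7/6, 6⋅√5] × {-7/6, 1})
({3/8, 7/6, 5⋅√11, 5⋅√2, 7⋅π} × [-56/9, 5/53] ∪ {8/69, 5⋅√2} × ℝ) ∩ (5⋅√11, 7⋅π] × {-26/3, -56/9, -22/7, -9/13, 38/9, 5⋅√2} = {7⋅π} × {-56/9, -22/7, -9/13}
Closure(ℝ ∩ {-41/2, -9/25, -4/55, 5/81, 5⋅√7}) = {-41/2, -9/25, -4/55, 5/81, 5⋅√7}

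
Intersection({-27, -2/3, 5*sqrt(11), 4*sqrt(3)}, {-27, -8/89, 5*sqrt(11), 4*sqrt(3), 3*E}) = {-27, 5*sqrt(11), 4*sqrt(3)}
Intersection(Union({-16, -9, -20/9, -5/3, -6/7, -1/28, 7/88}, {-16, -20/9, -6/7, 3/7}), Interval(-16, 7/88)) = {-16, -9, -20/9, -5/3, -6/7, -1/28, 7/88}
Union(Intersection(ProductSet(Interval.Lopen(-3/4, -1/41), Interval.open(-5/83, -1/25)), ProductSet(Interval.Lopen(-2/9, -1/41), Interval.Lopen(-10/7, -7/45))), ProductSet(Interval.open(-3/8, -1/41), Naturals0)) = ProductSet(Interval.open(-3/8, -1/41), Naturals0)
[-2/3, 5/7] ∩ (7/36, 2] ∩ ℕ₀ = ∅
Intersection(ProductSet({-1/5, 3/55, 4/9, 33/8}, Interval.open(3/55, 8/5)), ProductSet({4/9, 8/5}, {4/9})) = ProductSet({4/9}, {4/9})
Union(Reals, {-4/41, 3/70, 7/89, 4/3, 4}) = Reals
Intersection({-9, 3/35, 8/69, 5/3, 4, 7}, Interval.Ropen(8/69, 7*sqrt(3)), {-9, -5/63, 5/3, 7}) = {5/3, 7}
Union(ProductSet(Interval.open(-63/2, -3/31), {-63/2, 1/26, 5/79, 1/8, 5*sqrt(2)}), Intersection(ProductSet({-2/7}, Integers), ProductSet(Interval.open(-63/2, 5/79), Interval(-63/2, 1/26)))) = Union(ProductSet({-2/7}, Range(-31, 1, 1)), ProductSet(Interval.open(-63/2, -3/31), {-63/2, 1/26, 5/79, 1/8, 5*sqrt(2)}))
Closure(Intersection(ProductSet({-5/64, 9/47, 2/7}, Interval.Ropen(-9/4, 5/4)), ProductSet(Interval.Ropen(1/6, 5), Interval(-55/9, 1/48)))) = ProductSet({9/47, 2/7}, Interval(-9/4, 1/48))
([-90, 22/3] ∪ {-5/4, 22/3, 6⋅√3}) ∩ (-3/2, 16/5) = (-3/2, 16/5)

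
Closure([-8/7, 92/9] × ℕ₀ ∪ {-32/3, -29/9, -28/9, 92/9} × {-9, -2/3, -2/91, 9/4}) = ([-8/7, 92/9] × ℕ₀) ∪ ({-32/3, -29/9, -28/9, 92/9} × {-9, -2/3, -2/91, 9/4})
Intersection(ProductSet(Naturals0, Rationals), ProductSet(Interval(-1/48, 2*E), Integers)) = ProductSet(Range(0, 6, 1), Integers)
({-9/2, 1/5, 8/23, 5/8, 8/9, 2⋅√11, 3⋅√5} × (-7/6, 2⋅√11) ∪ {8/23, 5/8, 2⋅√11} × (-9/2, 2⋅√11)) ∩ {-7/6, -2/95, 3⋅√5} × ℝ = {3⋅√5} × (-7/6, 2⋅√11)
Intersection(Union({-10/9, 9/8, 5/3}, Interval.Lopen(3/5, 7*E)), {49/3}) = {49/3}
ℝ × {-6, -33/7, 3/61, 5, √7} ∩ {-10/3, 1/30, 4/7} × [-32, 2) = {-10/3, 1/30, 4/7} × {-6, -33/7, 3/61}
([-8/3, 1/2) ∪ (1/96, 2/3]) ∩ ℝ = [-8/3, 2/3]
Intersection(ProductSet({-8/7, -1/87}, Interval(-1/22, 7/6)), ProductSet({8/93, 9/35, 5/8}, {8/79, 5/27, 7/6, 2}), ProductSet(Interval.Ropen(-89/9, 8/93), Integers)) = EmptySet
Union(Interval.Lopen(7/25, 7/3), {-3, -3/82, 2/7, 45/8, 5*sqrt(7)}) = Union({-3, -3/82, 45/8, 5*sqrt(7)}, Interval.Lopen(7/25, 7/3))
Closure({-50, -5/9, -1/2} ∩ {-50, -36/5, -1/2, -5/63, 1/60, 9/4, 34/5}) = {-50, -1/2}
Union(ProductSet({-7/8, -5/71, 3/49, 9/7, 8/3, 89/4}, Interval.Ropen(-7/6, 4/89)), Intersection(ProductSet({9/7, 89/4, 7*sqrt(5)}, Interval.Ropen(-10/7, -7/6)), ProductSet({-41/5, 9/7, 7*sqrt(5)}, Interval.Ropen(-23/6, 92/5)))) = Union(ProductSet({9/7, 7*sqrt(5)}, Interval.Ropen(-10/7, -7/6)), ProductSet({-7/8, -5/71, 3/49, 9/7, 8/3, 89/4}, Interval.Ropen(-7/6, 4/89)))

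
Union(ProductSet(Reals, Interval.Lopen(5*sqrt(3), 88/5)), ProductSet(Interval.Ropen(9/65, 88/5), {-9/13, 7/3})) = Union(ProductSet(Interval.Ropen(9/65, 88/5), {-9/13, 7/3}), ProductSet(Reals, Interval.Lopen(5*sqrt(3), 88/5)))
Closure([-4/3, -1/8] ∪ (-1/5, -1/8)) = [-4/3, -1/8]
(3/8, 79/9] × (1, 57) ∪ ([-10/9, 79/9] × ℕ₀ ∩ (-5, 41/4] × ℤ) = ([-10/9, 79/9] × ℕ₀) ∪ ((3/8, 79/9] × (1, 57))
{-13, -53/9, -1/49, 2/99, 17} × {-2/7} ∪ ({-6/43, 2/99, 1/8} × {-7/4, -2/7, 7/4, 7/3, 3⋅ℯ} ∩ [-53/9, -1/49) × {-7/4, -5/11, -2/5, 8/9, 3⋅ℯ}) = ({-6/43} × {-7/4, 3⋅ℯ}) ∪ ({-13, -53/9, -1/49, 2/99, 17} × {-2/7})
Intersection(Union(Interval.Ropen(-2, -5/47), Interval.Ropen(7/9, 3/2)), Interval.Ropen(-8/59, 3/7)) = Interval.Ropen(-8/59, -5/47)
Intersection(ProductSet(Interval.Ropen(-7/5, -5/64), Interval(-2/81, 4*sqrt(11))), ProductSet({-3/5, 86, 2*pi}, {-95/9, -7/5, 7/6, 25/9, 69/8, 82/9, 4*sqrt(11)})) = ProductSet({-3/5}, {7/6, 25/9, 69/8, 82/9, 4*sqrt(11)})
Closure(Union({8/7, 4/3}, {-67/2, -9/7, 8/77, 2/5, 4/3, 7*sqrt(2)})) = {-67/2, -9/7, 8/77, 2/5, 8/7, 4/3, 7*sqrt(2)}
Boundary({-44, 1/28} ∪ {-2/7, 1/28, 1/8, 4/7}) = {-44, -2/7, 1/28, 1/8, 4/7}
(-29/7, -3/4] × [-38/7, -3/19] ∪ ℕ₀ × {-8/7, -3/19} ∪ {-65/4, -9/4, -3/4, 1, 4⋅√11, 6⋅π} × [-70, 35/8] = (ℕ₀ × {-8/7, -3/19}) ∪ ((-29/7, -3/4] × [-38/7, -3/19]) ∪ ({-65/4, -9/4, -3/4, 1, 4⋅√11, 6⋅π} × [-70, 35/8])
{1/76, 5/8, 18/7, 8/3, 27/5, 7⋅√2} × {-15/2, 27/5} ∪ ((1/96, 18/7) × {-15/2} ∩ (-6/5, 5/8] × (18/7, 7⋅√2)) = {1/76, 5/8, 18/7, 8/3, 27/5, 7⋅√2} × {-15/2, 27/5}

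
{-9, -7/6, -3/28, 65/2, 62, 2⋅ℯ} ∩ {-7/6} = {-7/6}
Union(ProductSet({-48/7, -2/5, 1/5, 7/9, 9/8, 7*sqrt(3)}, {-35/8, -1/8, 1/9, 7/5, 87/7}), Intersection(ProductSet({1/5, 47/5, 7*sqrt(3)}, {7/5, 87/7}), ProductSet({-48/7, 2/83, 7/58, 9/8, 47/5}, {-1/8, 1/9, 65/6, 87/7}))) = Union(ProductSet({47/5}, {87/7}), ProductSet({-48/7, -2/5, 1/5, 7/9, 9/8, 7*sqrt(3)}, {-35/8, -1/8, 1/9, 7/5, 87/7}))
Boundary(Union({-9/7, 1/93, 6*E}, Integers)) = Union({-9/7, 1/93, 6*E}, Integers)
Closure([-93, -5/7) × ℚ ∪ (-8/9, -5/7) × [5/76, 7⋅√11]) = ([-93, -5/7) × ℚ) ∪ (([-93, -8/9] ∪ {-5/7}) × ℝ) ∪ ((-8/9, -5/7) × [5/76, 7⋅√11]) ∪ ([-93, -5/7] × ((-∞, 5/76] ∪ [7⋅√11, ∞)))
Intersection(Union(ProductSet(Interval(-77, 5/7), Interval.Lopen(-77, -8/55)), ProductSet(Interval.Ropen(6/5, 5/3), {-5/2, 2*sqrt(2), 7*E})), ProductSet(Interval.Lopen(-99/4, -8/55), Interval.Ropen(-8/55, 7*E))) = ProductSet(Interval.Lopen(-99/4, -8/55), {-8/55})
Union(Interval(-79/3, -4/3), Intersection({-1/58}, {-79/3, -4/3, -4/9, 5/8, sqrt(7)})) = Interval(-79/3, -4/3)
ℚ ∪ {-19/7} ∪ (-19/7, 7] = ℚ ∪ [-19/7, 7]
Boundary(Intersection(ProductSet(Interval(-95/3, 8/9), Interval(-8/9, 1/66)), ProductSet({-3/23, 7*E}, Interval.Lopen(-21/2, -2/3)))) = ProductSet({-3/23}, Interval(-8/9, -2/3))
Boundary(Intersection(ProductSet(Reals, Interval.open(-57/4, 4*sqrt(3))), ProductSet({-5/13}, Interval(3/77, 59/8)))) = ProductSet({-5/13}, Interval(3/77, 4*sqrt(3)))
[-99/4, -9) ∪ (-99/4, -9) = [-99/4, -9)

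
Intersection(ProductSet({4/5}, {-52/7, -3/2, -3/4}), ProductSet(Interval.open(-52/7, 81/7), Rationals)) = ProductSet({4/5}, {-52/7, -3/2, -3/4})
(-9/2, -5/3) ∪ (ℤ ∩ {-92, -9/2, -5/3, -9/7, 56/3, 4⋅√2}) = {-92} ∪ (-9/2, -5/3)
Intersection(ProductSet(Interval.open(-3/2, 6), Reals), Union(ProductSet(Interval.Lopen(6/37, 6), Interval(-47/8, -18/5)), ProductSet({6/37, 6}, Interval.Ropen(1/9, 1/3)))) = Union(ProductSet({6/37}, Interval.Ropen(1/9, 1/3)), ProductSet(Interval.open(6/37, 6), Interval(-47/8, -18/5)))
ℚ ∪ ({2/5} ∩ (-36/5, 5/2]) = ℚ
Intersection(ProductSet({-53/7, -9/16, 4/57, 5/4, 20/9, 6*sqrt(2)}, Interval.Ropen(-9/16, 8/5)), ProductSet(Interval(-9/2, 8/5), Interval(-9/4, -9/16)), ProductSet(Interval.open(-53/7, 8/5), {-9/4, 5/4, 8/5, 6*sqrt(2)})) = EmptySet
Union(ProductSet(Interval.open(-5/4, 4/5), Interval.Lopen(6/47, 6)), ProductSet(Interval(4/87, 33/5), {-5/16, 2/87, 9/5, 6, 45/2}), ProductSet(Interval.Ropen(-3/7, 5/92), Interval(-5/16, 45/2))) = Union(ProductSet(Interval.open(-5/4, 4/5), Interval.Lopen(6/47, 6)), ProductSet(Interval.Ropen(-3/7, 5/92), Interval(-5/16, 45/2)), ProductSet(Interval(4/87, 33/5), {-5/16, 2/87, 9/5, 6, 45/2}))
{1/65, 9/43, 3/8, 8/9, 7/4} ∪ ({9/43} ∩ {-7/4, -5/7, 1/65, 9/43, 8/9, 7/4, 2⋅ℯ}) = {1/65, 9/43, 3/8, 8/9, 7/4}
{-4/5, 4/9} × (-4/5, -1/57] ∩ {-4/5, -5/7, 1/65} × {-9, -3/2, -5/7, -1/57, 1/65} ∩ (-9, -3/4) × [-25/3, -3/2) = ∅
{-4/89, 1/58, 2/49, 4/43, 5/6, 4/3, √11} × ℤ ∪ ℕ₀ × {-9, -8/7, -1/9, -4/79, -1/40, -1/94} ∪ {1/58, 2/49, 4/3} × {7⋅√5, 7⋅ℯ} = (ℕ₀ × {-9, -8/7, -1/9, -4/79, -1/40, -1/94}) ∪ ({-4/89, 1/58, 2/49, 4/43, 5/6, 4/3, √11} × ℤ) ∪ ({1/58, 2/49, 4/3} × {7⋅√5, 7⋅ℯ})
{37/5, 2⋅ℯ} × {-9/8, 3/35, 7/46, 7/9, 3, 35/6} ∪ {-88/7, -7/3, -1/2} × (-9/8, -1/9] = ({-88/7, -7/3, -1/2} × (-9/8, -1/9]) ∪ ({37/5, 2⋅ℯ} × {-9/8, 3/35, 7/46, 7/9, 3, 35/6})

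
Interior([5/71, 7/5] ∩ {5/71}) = ∅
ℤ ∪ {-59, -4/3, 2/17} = ℤ ∪ {-4/3, 2/17}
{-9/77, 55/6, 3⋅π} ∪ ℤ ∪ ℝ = ℝ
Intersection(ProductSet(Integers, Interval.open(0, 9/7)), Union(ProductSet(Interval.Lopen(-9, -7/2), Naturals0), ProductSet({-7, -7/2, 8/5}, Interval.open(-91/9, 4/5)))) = Union(ProductSet({-7}, Interval.open(0, 4/5)), ProductSet(Range(-8, -3, 1), Range(1, 2, 1)))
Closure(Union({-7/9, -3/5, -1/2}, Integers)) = Union({-7/9, -3/5, -1/2}, Integers)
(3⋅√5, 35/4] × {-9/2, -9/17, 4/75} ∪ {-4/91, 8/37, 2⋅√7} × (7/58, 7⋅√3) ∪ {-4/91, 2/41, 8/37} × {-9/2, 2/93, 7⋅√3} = ({-4/91, 2/41, 8/37} × {-9/2, 2/93, 7⋅√3}) ∪ ((3⋅√5, 35/4] × {-9/2, -9/17, 4/75}) ∪ ({-4/91, 8/37, 2⋅√7} × (7/58, 7⋅√3))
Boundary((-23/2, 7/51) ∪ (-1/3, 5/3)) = {-23/2, 5/3}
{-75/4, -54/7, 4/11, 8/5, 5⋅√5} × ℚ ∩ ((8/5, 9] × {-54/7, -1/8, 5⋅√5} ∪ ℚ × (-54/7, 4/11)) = {-75/4, -54/7, 4/11, 8/5} × (ℚ ∩ (-54/7, 4/11))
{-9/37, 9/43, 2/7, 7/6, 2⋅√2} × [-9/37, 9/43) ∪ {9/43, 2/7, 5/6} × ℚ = ({9/43, 2/7, 5/6} × ℚ) ∪ ({-9/37, 9/43, 2/7, 7/6, 2⋅√2} × [-9/37, 9/43))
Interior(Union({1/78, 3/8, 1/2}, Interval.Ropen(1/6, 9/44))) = Interval.open(1/6, 9/44)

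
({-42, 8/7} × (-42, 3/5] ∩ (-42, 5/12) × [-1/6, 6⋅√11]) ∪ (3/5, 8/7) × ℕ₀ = (3/5, 8/7) × ℕ₀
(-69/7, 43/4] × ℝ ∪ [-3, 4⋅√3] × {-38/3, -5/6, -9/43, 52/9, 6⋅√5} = (-69/7, 43/4] × ℝ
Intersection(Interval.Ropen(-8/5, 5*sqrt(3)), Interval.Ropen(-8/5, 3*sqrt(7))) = Interval.Ropen(-8/5, 3*sqrt(7))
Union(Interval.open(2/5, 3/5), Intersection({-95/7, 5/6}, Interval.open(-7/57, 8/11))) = Interval.open(2/5, 3/5)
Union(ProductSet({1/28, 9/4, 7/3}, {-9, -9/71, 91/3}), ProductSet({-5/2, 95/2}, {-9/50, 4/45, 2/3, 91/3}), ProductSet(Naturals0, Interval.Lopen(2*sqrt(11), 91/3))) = Union(ProductSet({-5/2, 95/2}, {-9/50, 4/45, 2/3, 91/3}), ProductSet({1/28, 9/4, 7/3}, {-9, -9/71, 91/3}), ProductSet(Naturals0, Interval.Lopen(2*sqrt(11), 91/3)))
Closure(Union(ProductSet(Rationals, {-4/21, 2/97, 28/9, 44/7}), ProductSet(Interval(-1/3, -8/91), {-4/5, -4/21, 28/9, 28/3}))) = Union(ProductSet(Interval(-1/3, -8/91), {-4/5, -4/21, 28/9, 28/3}), ProductSet(Reals, {-4/21, 2/97, 28/9, 44/7}))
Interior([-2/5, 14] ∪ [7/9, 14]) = (-2/5, 14)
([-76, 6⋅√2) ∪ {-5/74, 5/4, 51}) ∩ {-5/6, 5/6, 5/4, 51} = {-5/6, 5/6, 5/4, 51}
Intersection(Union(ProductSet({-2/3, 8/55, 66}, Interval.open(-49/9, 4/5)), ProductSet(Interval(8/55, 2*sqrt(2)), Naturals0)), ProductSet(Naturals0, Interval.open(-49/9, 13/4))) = Union(ProductSet({66}, Interval.open(-49/9, 4/5)), ProductSet(Range(1, 3, 1), Range(0, 4, 1)))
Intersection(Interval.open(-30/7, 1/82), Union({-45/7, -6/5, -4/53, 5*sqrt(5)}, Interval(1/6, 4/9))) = {-6/5, -4/53}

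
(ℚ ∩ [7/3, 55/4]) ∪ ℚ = ℚ ∪ (ℚ ∩ [7/3, 55/4])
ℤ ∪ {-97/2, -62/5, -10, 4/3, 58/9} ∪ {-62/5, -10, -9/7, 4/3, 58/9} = ℤ ∪ {-97/2, -62/5, -9/7, 4/3, 58/9}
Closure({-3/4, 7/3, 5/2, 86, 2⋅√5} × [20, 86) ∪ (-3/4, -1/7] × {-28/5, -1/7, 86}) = ([-3/4, -1/7] × {-28/5, -1/7, 86}) ∪ ({-3/4, 7/3, 5/2, 86, 2⋅√5} × [20, 86])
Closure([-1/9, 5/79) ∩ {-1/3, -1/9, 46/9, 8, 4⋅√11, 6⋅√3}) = {-1/9}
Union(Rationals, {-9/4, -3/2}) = Rationals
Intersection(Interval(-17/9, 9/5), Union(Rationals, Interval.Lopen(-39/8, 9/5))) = Union(Intersection(Interval(-17/9, 9/5), Rationals), Interval(-17/9, 9/5))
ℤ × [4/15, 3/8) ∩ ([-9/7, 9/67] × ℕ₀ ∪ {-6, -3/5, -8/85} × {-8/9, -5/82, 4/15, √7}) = {-6} × {4/15}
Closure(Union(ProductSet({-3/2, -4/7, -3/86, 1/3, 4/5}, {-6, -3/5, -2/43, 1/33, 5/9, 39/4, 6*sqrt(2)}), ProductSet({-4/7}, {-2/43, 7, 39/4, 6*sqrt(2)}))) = Union(ProductSet({-4/7}, {-2/43, 7, 39/4, 6*sqrt(2)}), ProductSet({-3/2, -4/7, -3/86, 1/3, 4/5}, {-6, -3/5, -2/43, 1/33, 5/9, 39/4, 6*sqrt(2)}))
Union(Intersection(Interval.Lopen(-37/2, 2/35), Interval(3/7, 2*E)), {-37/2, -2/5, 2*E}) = {-37/2, -2/5, 2*E}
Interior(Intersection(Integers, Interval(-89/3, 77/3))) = EmptySet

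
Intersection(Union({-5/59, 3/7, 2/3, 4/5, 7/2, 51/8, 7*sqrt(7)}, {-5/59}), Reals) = {-5/59, 3/7, 2/3, 4/5, 7/2, 51/8, 7*sqrt(7)}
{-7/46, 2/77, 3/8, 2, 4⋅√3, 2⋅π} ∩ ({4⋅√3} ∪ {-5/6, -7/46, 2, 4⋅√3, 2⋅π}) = {-7/46, 2, 4⋅√3, 2⋅π}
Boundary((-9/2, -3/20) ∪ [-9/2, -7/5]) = {-9/2, -3/20}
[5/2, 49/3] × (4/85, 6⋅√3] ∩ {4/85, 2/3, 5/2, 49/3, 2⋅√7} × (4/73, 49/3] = {5/2, 49/3, 2⋅√7} × (4/73, 6⋅√3]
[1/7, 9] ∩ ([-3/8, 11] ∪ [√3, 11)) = [1/7, 9]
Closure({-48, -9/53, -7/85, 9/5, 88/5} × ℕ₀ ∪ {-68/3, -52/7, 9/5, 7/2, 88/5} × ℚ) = ({-48, -9/53, -7/85, 9/5, 88/5} × ℕ₀) ∪ ({-68/3, -52/7, 9/5, 7/2, 88/5} × ℝ)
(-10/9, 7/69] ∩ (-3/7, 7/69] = (-3/7, 7/69]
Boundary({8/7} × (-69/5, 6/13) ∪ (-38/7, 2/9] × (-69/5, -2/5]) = ({8/7} × [-69/5, 6/13]) ∪ ({-38/7, 2/9} × [-69/5, -2/5]) ∪ ([-38/7, 2/9] × {-69/5, -2/5})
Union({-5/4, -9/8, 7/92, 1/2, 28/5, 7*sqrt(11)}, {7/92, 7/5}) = {-5/4, -9/8, 7/92, 1/2, 7/5, 28/5, 7*sqrt(11)}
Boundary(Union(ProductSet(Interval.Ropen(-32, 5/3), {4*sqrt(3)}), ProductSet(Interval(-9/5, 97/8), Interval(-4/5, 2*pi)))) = Union(ProductSet({-9/5, 97/8}, Interval(-4/5, 2*pi)), ProductSet(Interval(-32, 5/3), {4*sqrt(3)}), ProductSet(Interval(-9/5, 97/8), {-4/5, 2*pi}))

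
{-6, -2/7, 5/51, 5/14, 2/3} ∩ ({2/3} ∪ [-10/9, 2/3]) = {-2/7, 5/51, 5/14, 2/3}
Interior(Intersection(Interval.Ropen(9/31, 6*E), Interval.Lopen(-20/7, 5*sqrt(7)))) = Interval.open(9/31, 5*sqrt(7))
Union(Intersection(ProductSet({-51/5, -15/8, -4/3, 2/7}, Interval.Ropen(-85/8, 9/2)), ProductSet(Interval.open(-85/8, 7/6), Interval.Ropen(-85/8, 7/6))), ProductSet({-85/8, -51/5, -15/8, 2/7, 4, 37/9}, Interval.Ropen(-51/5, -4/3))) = Union(ProductSet({-51/5, -15/8, -4/3, 2/7}, Interval.Ropen(-85/8, 7/6)), ProductSet({-85/8, -51/5, -15/8, 2/7, 4, 37/9}, Interval.Ropen(-51/5, -4/3)))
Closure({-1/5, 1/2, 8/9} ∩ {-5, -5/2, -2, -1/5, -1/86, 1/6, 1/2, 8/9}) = {-1/5, 1/2, 8/9}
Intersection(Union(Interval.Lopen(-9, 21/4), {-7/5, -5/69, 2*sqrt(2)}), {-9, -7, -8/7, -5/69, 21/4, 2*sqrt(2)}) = {-7, -8/7, -5/69, 21/4, 2*sqrt(2)}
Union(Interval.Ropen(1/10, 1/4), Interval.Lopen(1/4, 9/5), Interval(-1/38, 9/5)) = Interval(-1/38, 9/5)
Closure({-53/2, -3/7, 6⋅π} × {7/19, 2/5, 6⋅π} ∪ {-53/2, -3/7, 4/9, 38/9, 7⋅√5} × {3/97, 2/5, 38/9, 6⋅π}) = ({-53/2, -3/7, 6⋅π} × {7/19, 2/5, 6⋅π}) ∪ ({-53/2, -3/7, 4/9, 38/9, 7⋅√5} × {3/97, 2/5, 38/9, 6⋅π})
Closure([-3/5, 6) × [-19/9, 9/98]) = [-3/5, 6] × [-19/9, 9/98]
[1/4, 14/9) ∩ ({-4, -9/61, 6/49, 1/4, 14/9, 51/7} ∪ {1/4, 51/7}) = {1/4}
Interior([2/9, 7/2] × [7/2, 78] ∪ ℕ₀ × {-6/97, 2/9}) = (2/9, 7/2) × (7/2, 78)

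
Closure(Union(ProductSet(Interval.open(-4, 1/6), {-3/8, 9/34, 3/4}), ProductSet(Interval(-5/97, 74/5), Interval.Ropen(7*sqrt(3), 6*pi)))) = Union(ProductSet(Interval(-4, 1/6), {-3/8, 9/34, 3/4}), ProductSet(Interval(-5/97, 74/5), Interval(7*sqrt(3), 6*pi)))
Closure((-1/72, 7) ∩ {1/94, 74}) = {1/94}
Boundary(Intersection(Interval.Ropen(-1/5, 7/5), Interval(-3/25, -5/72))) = {-3/25, -5/72}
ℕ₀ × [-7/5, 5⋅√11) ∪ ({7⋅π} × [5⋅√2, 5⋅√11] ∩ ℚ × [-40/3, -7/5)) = ℕ₀ × [-7/5, 5⋅√11)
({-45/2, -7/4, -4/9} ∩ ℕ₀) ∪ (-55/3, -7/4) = (-55/3, -7/4)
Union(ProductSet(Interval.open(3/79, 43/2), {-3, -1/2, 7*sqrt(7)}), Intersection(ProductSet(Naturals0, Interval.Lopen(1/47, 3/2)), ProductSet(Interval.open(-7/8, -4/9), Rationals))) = ProductSet(Interval.open(3/79, 43/2), {-3, -1/2, 7*sqrt(7)})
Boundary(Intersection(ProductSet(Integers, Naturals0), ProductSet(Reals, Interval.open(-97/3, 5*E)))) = ProductSet(Integers, Range(0, 14, 1))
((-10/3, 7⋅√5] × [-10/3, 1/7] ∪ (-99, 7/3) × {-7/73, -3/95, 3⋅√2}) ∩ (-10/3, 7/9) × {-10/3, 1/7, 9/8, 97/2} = (-10/3, 7/9) × {-10/3, 1/7}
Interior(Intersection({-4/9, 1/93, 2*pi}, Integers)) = EmptySet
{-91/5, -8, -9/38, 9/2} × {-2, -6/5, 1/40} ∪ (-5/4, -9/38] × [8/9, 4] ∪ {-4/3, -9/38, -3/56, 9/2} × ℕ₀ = ({-4/3, -9/38, -3/56, 9/2} × ℕ₀) ∪ ({-91/5, -8, -9/38, 9/2} × {-2, -6/5, 1/40}) ∪ ((-5/4, -9/38] × [8/9, 4])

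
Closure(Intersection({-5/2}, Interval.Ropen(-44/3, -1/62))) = {-5/2}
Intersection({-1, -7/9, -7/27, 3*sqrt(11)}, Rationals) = {-1, -7/9, -7/27}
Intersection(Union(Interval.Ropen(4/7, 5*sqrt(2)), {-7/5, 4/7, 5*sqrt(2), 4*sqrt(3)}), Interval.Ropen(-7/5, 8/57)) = {-7/5}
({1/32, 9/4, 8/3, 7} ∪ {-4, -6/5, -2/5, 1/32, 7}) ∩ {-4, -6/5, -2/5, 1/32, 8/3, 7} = {-4, -6/5, -2/5, 1/32, 8/3, 7}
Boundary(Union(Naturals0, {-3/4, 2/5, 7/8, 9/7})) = Union({-3/4, 2/5, 7/8, 9/7}, Naturals0)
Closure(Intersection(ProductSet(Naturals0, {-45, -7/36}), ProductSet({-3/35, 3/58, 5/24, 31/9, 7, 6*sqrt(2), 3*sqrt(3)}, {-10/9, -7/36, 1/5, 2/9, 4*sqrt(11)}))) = ProductSet({7}, {-7/36})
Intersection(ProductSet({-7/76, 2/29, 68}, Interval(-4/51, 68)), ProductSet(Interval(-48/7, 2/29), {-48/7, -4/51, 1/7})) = ProductSet({-7/76, 2/29}, {-4/51, 1/7})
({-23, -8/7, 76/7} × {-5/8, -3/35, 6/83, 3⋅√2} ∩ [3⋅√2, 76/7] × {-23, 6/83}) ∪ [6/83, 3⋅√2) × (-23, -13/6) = ({76/7} × {6/83}) ∪ ([6/83, 3⋅√2) × (-23, -13/6))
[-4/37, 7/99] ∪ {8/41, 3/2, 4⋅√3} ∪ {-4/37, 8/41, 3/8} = [-4/37, 7/99] ∪ {8/41, 3/8, 3/2, 4⋅√3}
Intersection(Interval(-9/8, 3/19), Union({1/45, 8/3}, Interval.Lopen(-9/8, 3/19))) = Interval.Lopen(-9/8, 3/19)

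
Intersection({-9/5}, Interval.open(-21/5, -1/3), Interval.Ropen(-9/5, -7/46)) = {-9/5}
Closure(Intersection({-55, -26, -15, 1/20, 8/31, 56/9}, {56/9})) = {56/9}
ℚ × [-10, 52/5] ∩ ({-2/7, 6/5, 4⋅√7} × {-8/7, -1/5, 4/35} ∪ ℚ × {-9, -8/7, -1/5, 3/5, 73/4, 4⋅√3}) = ({-2/7, 6/5} × {-8/7, -1/5, 4/35}) ∪ (ℚ × {-9, -8/7, -1/5, 3/5, 4⋅√3})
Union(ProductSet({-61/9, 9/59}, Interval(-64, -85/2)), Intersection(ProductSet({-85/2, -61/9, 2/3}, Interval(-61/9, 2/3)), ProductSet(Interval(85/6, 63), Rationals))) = ProductSet({-61/9, 9/59}, Interval(-64, -85/2))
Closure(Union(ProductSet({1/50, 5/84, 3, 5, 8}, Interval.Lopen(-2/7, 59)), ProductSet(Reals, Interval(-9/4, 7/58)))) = Union(ProductSet({1/50, 5/84, 3, 5, 8}, Interval.Lopen(-2/7, 59)), ProductSet(Reals, Interval(-9/4, 7/58)))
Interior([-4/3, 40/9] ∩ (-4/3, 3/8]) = (-4/3, 3/8)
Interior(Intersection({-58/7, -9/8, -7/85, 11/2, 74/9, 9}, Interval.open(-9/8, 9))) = EmptySet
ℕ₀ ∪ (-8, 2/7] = (-8, 2/7] ∪ ℕ₀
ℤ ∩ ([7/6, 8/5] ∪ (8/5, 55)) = {2, 3, …, 54}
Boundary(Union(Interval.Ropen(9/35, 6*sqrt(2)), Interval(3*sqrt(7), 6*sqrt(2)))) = {9/35, 6*sqrt(2)}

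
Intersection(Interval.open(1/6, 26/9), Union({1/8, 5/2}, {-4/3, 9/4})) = {9/4, 5/2}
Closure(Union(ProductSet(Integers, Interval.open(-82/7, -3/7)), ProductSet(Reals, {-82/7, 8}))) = Union(ProductSet(Integers, Interval(-82/7, -3/7)), ProductSet(Reals, {-82/7, 8}))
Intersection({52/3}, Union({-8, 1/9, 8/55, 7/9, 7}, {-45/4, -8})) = EmptySet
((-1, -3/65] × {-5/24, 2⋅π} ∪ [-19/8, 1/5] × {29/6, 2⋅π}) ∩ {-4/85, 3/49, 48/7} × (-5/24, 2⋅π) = {-4/85, 3/49} × {29/6}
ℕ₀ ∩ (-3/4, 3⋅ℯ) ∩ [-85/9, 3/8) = {0}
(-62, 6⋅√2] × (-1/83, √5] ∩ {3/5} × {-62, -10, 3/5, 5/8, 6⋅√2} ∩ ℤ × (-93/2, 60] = ∅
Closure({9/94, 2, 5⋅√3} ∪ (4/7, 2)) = {9/94, 5⋅√3} ∪ [4/7, 2]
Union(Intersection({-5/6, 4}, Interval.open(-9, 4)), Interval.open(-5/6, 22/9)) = Interval.Ropen(-5/6, 22/9)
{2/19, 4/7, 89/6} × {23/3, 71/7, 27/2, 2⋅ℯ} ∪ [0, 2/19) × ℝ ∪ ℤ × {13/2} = (ℤ × {13/2}) ∪ ([0, 2/19) × ℝ) ∪ ({2/19, 4/7, 89/6} × {23/3, 71/7, 27/2, 2⋅ℯ})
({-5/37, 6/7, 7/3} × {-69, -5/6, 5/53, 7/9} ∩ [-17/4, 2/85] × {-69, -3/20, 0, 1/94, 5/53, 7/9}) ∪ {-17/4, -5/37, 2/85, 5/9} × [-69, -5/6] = ({-5/37} × {-69, 5/53, 7/9}) ∪ ({-17/4, -5/37, 2/85, 5/9} × [-69, -5/6])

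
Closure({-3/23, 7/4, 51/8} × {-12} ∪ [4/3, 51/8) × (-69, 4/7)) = ({-3/23, 7/4, 51/8} × {-12}) ∪ ({4/3, 51/8} × [-69, 4/7]) ∪ ([4/3, 51/8] × {-69, 4/7}) ∪ ([4/3, 51/8) × (-69, 4/7))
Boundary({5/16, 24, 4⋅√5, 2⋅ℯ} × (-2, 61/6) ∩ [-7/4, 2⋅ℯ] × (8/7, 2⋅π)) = {5/16, 2⋅ℯ} × [8/7, 2⋅π]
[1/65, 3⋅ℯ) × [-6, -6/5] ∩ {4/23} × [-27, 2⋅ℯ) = {4/23} × [-6, -6/5]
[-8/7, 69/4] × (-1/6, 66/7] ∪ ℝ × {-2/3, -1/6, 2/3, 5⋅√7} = ([-8/7, 69/4] × (-1/6, 66/7]) ∪ (ℝ × {-2/3, -1/6, 2/3, 5⋅√7})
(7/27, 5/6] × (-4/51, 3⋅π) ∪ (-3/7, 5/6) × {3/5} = ((-3/7, 5/6) × {3/5}) ∪ ((7/27, 5/6] × (-4/51, 3⋅π))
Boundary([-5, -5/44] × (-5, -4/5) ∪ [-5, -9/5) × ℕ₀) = ({-5} × ℕ₀) ∪ ({-5, -5/44} × [-5, -4/5]) ∪ ([-5, -5/44] × {-5, -4/5}) ∪ ([-5, -9/5] × (ℕ₀ \ (-5, -4/5)))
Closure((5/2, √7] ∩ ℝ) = [5/2, √7]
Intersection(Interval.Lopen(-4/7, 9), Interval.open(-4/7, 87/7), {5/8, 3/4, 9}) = {5/8, 3/4, 9}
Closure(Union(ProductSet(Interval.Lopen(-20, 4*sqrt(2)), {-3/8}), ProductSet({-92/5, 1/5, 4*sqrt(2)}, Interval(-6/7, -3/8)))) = Union(ProductSet({-92/5, 1/5, 4*sqrt(2)}, Interval(-6/7, -3/8)), ProductSet(Interval(-20, 4*sqrt(2)), {-3/8}))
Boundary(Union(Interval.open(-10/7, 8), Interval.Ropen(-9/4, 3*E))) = {-9/4, 3*E}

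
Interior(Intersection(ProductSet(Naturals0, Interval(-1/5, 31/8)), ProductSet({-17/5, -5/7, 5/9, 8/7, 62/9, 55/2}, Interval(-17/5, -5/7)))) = EmptySet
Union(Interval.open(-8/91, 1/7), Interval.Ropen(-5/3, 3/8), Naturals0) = Union(Interval.Ropen(-5/3, 3/8), Naturals0)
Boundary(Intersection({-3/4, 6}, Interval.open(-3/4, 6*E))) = {6}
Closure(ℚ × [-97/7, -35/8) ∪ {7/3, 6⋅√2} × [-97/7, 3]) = (ℝ × [-97/7, -35/8]) ∪ ({7/3, 6⋅√2} × [-97/7, 3])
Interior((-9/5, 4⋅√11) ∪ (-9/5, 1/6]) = (-9/5, 4⋅√11)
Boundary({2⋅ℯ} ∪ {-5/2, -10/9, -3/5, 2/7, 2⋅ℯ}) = {-5/2, -10/9, -3/5, 2/7, 2⋅ℯ}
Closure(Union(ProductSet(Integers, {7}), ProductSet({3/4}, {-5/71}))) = Union(ProductSet({3/4}, {-5/71}), ProductSet(Integers, {7}))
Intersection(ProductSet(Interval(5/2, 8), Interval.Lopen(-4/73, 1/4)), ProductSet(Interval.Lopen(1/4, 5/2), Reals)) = ProductSet({5/2}, Interval.Lopen(-4/73, 1/4))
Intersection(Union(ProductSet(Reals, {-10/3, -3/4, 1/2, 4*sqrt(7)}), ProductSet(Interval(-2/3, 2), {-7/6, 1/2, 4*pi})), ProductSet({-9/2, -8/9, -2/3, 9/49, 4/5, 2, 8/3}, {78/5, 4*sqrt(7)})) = ProductSet({-9/2, -8/9, -2/3, 9/49, 4/5, 2, 8/3}, {4*sqrt(7)})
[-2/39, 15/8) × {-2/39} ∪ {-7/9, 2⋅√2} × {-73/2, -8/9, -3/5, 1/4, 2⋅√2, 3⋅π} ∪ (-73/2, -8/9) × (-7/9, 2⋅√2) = ([-2/39, 15/8) × {-2/39}) ∪ ((-73/2, -8/9) × (-7/9, 2⋅√2)) ∪ ({-7/9, 2⋅√2} × {-73/2, -8/9, -3/5, 1/4, 2⋅√2, 3⋅π})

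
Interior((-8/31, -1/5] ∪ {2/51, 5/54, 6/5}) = (-8/31, -1/5)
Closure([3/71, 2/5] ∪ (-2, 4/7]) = [-2, 4/7]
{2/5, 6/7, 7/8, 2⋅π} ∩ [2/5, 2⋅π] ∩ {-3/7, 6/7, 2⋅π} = {6/7, 2⋅π}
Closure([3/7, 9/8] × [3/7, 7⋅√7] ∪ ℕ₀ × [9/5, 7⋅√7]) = (ℕ₀ × {7⋅√7}) ∪ ([3/7, 9/8] × [3/7, 7⋅√7]) ∪ ((ℕ₀ ∪ (ℕ₀ \ (3/7, 9/8))) × [9/5, 7⋅√7])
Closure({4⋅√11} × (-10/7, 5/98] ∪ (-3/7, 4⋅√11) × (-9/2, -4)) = ({4⋅√11} × [-10/7, 5/98]) ∪ ({-3/7, 4⋅√11} × [-9/2, -4]) ∪ ([-3/7, 4⋅√11] × {-9/2, -4}) ∪ ((-3/7, 4⋅√11) × (-9/2, -4))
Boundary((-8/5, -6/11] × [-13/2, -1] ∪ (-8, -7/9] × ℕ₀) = ([-8, -8/5] × ℕ₀) ∪ ({-8/5, -6/11} × [-13/2, -1]) ∪ ([-8/5, -6/11] × {-13/2, -1}) ∪ ([-8, -7/9] × (ℕ₀ \ (-13/2, -1)))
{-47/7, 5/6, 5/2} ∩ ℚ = {-47/7, 5/6, 5/2}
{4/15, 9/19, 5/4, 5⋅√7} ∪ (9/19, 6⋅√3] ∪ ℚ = ℚ ∪ [9/19, 6⋅√3] ∪ {5⋅√7}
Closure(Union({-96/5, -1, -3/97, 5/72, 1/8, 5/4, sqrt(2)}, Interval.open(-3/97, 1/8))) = Union({-96/5, -1, 5/4, sqrt(2)}, Interval(-3/97, 1/8))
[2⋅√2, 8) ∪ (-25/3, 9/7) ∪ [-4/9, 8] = (-25/3, 8]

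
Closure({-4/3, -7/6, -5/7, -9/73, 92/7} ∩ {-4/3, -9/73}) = {-4/3, -9/73}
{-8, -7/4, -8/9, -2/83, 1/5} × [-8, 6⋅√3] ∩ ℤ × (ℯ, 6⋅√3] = {-8} × (ℯ, 6⋅√3]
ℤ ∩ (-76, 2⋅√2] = {-75, -74, …, 2}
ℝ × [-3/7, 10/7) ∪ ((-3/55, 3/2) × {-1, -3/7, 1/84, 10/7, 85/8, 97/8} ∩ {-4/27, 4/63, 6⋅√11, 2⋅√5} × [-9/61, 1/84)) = ℝ × [-3/7, 10/7)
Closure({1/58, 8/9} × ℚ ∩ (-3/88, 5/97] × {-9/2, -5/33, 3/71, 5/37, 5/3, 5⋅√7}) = {1/58} × {-9/2, -5/33, 3/71, 5/37, 5/3}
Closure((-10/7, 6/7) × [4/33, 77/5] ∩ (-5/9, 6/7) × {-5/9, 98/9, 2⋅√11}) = [-5/9, 6/7] × {98/9, 2⋅√11}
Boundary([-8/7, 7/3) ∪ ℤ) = {-8/7, 7/3} ∪ (ℤ \ (-8/7, 7/3))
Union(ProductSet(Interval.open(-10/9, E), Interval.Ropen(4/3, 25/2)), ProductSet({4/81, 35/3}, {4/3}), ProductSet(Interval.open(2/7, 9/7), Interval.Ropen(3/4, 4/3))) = Union(ProductSet({4/81, 35/3}, {4/3}), ProductSet(Interval.open(-10/9, E), Interval.Ropen(4/3, 25/2)), ProductSet(Interval.open(2/7, 9/7), Interval.Ropen(3/4, 4/3)))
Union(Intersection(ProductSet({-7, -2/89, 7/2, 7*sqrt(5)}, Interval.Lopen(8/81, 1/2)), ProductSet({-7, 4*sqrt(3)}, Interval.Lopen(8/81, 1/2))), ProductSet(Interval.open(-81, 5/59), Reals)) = ProductSet(Interval.open(-81, 5/59), Reals)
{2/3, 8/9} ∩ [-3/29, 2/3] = {2/3}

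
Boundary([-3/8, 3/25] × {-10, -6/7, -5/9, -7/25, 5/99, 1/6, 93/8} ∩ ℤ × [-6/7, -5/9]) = {0} × {-6/7, -5/9}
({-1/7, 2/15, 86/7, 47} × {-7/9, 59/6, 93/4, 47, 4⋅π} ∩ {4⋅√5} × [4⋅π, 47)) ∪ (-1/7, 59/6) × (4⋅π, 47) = (-1/7, 59/6) × (4⋅π, 47)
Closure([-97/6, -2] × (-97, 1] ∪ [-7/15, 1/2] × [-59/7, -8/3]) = ([-97/6, -2] × [-97, 1]) ∪ ([-7/15, 1/2] × [-59/7, -8/3])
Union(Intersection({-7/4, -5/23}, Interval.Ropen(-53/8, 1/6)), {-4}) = {-4, -7/4, -5/23}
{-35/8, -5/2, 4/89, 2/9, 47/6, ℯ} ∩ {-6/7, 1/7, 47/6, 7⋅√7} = {47/6}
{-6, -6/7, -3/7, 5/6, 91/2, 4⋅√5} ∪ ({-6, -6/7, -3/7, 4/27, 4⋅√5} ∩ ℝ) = {-6, -6/7, -3/7, 4/27, 5/6, 91/2, 4⋅√5}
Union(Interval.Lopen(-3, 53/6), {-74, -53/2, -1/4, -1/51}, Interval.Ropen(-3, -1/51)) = Union({-74, -53/2}, Interval(-3, 53/6))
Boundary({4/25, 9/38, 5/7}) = {4/25, 9/38, 5/7}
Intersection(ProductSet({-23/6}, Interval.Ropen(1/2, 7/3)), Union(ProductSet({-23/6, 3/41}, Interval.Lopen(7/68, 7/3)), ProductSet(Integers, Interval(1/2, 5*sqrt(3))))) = ProductSet({-23/6}, Interval.Ropen(1/2, 7/3))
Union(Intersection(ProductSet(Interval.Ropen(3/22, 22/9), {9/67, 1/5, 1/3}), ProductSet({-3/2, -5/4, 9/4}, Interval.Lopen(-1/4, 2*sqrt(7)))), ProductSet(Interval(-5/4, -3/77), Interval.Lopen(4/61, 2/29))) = Union(ProductSet({9/4}, {9/67, 1/5, 1/3}), ProductSet(Interval(-5/4, -3/77), Interval.Lopen(4/61, 2/29)))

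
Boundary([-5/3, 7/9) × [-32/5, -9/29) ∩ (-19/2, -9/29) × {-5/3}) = [-5/3, -9/29] × {-5/3}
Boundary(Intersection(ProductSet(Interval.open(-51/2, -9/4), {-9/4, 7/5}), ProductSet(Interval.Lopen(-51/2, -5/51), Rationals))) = ProductSet(Interval(-51/2, -9/4), {-9/4, 7/5})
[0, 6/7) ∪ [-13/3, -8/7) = [-13/3, -8/7) ∪ [0, 6/7)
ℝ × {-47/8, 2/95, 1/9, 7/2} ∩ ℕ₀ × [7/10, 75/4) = ℕ₀ × {7/2}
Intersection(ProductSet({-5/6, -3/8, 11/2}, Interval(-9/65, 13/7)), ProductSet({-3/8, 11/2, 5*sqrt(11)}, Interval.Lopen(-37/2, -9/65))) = ProductSet({-3/8, 11/2}, {-9/65})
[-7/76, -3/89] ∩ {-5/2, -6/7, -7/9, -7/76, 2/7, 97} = {-7/76}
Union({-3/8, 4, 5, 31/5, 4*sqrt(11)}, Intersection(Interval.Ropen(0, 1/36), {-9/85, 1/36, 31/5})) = {-3/8, 4, 5, 31/5, 4*sqrt(11)}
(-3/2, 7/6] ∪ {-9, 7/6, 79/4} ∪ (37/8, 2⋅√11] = {-9, 79/4} ∪ (-3/2, 7/6] ∪ (37/8, 2⋅√11]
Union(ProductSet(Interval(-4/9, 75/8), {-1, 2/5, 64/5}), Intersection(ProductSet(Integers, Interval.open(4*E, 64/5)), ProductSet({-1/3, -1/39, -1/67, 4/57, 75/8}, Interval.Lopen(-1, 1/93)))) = ProductSet(Interval(-4/9, 75/8), {-1, 2/5, 64/5})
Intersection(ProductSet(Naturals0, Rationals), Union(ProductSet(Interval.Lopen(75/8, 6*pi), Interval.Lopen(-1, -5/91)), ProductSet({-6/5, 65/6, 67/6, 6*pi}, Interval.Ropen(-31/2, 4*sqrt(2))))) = ProductSet(Range(10, 19, 1), Intersection(Interval.Lopen(-1, -5/91), Rationals))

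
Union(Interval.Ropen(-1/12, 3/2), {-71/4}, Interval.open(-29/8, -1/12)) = Union({-71/4}, Interval.open(-29/8, 3/2))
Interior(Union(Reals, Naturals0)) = Reals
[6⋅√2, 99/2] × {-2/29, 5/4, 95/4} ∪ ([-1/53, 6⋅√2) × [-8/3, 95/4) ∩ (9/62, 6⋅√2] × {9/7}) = ((9/62, 6⋅√2) × {9/7}) ∪ ([6⋅√2, 99/2] × {-2/29, 5/4, 95/4})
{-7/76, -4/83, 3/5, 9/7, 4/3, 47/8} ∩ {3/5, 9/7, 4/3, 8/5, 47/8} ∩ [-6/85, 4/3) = {3/5, 9/7}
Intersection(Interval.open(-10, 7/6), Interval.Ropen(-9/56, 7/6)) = Interval.Ropen(-9/56, 7/6)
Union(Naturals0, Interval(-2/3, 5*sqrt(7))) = Union(Interval(-2/3, 5*sqrt(7)), Naturals0)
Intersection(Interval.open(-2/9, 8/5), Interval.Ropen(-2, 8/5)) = Interval.open(-2/9, 8/5)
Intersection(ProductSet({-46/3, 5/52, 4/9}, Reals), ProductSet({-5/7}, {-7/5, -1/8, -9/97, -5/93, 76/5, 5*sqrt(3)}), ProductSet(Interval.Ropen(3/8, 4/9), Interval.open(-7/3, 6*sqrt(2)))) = EmptySet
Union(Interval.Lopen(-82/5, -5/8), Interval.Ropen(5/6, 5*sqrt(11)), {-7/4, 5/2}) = Union(Interval.Lopen(-82/5, -5/8), Interval.Ropen(5/6, 5*sqrt(11)))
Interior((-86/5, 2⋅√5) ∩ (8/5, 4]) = (8/5, 4)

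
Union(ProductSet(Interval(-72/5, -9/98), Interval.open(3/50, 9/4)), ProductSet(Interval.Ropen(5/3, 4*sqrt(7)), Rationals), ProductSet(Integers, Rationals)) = Union(ProductSet(Interval(-72/5, -9/98), Interval.open(3/50, 9/4)), ProductSet(Union(Integers, Interval.Ropen(5/3, 4*sqrt(7))), Rationals))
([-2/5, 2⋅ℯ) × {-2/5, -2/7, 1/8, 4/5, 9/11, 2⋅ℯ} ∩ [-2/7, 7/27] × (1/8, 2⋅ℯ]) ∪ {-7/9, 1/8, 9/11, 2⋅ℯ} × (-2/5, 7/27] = ([-2/7, 7/27] × {4/5, 9/11, 2⋅ℯ}) ∪ ({-7/9, 1/8, 9/11, 2⋅ℯ} × (-2/5, 7/27])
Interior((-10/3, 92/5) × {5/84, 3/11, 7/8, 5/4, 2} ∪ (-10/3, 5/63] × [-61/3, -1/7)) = (-10/3, 5/63) × (-61/3, -1/7)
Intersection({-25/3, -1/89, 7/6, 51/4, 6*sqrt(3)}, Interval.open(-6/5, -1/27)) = EmptySet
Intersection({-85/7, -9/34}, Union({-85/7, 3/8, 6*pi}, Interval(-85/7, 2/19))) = {-85/7, -9/34}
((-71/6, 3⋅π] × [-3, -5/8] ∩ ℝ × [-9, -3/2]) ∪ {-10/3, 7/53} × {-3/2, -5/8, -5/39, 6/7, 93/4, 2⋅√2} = ((-71/6, 3⋅π] × [-3, -3/2]) ∪ ({-10/3, 7/53} × {-3/2, -5/8, -5/39, 6/7, 93/4, 2⋅√2})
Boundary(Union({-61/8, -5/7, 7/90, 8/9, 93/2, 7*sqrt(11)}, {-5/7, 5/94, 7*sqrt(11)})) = {-61/8, -5/7, 5/94, 7/90, 8/9, 93/2, 7*sqrt(11)}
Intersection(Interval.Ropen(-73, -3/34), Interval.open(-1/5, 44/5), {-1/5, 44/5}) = EmptySet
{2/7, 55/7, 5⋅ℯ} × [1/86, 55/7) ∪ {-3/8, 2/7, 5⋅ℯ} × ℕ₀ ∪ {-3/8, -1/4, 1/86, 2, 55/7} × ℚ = ({-3/8, 2/7, 5⋅ℯ} × ℕ₀) ∪ ({-3/8, -1/4, 1/86, 2, 55/7} × ℚ) ∪ ({2/7, 55/7, 5⋅ℯ} × [1/86, 55/7))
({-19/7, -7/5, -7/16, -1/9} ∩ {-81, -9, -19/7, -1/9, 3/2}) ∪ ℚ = ℚ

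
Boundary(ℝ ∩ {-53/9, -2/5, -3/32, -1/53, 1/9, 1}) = {-53/9, -2/5, -3/32, -1/53, 1/9, 1}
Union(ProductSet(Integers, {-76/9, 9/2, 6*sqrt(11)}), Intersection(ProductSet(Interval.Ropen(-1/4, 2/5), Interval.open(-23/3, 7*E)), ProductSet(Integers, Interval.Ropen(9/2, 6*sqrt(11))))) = Union(ProductSet(Integers, {-76/9, 9/2, 6*sqrt(11)}), ProductSet(Range(0, 1, 1), Interval.Ropen(9/2, 7*E)))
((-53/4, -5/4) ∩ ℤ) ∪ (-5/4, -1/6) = {-13, -12, …, -2} ∪ (-5/4, -1/6)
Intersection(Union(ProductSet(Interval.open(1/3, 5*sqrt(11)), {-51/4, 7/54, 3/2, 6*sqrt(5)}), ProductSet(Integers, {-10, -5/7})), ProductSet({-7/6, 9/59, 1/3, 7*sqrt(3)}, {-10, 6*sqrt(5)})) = ProductSet({7*sqrt(3)}, {6*sqrt(5)})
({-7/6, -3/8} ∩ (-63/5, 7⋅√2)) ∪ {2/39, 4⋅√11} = {-7/6, -3/8, 2/39, 4⋅√11}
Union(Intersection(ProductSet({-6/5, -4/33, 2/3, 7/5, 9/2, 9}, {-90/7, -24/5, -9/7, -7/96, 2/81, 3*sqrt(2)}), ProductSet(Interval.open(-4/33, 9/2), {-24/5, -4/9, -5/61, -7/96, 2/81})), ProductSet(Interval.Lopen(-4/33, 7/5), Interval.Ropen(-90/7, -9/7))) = Union(ProductSet({2/3, 7/5}, {-24/5, -7/96, 2/81}), ProductSet(Interval.Lopen(-4/33, 7/5), Interval.Ropen(-90/7, -9/7)))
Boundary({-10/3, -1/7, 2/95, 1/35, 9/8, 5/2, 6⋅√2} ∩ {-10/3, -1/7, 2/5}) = {-10/3, -1/7}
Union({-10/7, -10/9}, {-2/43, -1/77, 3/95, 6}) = {-10/7, -10/9, -2/43, -1/77, 3/95, 6}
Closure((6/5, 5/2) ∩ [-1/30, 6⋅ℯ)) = [6/5, 5/2]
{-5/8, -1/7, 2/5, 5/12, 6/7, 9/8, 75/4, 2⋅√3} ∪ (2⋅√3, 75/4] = {-5/8, -1/7, 2/5, 5/12, 6/7, 9/8} ∪ [2⋅√3, 75/4]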